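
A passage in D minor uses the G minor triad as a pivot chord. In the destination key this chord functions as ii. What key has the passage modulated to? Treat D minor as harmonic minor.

F major

The numeral ii denotes a minor triad on scale degree 2. With G on degree 2, the tonic of the new key is F.
Degree 2 carries a minor triad in major keys, so the destination is F major.
Check: the diatonic triads of F major are F (I), Gm (ii), Am (iii), Bb (IV), C (V), Dm (vi), Edim (vii°) — G minor is indeed ii.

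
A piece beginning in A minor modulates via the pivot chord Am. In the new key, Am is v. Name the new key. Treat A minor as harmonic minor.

D minor

The numeral v denotes a minor triad on scale degree 5. With A on degree 5, the tonic of the new key is D.
Degree 5 carries a minor triad in natural-minor keys, so the destination is D minor.
Check: the diatonic triads of D minor (natural minor) are Dm (i), Edim (ii°), F (III), Gm (iv), Am (v), Bb (VI), C (VII) — Am is indeed v.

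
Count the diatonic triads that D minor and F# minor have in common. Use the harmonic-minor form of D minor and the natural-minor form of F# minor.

Diatonic triads of D minor (harmonic minor): Dm (i), Edim (ii°), Faug (III+), Gm (iv), A (V), Bb (VI), C#dim (vii°).
Diatonic triads of F# minor (natural minor): F#m (i), G#dim (ii°), A (III), Bm (iv), C#m (v), D (VI), E (VII).
Matching root and quality in both lists: A.
That gives 1 common triad.

1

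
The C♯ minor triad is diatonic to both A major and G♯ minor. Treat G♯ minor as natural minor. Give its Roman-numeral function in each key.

iii in A major; iv in G♯ minor

The scale of A major is A B C♯ D E F♯ G♯; C♯ is degree 3, and the triad built there (C♯-E-G♯) is minor, so it is iii.
The scale of G♯ minor (natural minor) is G♯ A♯ B C♯ D♯ E F♯; C♯ is degree 4, and the triad built there (C♯-E-G♯) is minor, so it is iv.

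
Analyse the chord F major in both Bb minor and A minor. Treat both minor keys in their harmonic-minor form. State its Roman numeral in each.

V in Bb minor; VI in A minor

The scale of Bb minor (harmonic minor) is Bb C Db Eb F Gb A; F is degree 5, and the triad built there (F-A-C) is major, so it is V.
The scale of A minor (harmonic minor) is A B C D E F G#; F is degree 6, and the triad built there (F-A-C) is major, so it is VI.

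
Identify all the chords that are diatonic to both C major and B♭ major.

Triads in C major: C (I), Dm (ii), Em (iii), F (IV), G (V), Am (vi), Bdim (vii°).
Triads in B♭ major: B♭ (I), Cm (ii), Dm (iii), E♭ (IV), F (V), Gm (vi), Adim (vii°).
Shared triads with their functions: Dm (ii in C major, iii in B♭ major); F (IV in C major, V in B♭ major).

Dm, F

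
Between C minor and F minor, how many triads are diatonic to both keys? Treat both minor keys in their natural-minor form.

Diatonic triads of C minor (natural minor): Cm (i), Ddim (ii°), Eb (III), Fm (iv), Gm (v), Ab (VI), Bb (VII).
Diatonic triads of F minor (natural minor): Fm (i), Gdim (ii°), Ab (III), Bbm (iv), Cm (v), Db (VI), Eb (VII).
Matching root and quality in both lists: Cm, Eb, Fm, Ab.
That gives 4 common triads.

4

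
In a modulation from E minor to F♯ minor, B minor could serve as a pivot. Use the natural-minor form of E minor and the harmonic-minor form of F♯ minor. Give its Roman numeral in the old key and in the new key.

v in E minor; iv in F♯ minor

The scale of E minor (natural minor) is E F♯ G A B C D; B is degree 5, and the triad built there (B-D-F♯) is minor, so it is v.
The scale of F♯ minor (harmonic minor) is F♯ G♯ A B C♯ D E♯; B is degree 4, and the triad built there (B-D-F♯) is minor, so it is iv.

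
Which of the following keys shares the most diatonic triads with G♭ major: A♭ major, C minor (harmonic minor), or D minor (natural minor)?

A♭ major

Triads of G♭ major: G♭ (I), A♭m (ii), B♭m (iii), C♭ (IV), D♭ (V), E♭m (vi), Fdim (vii°).
A♭ major shares 2: B♭m, D♭.
C minor (harmonic minor) shares 0: none.
D minor (natural minor) shares 0: none.
The most common triads (2) are shared with A♭ major.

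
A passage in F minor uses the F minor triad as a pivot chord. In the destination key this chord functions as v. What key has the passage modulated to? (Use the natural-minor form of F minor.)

The numeral v denotes a minor triad on scale degree 5. With F on degree 5, the tonic of the new key is Bb.
Degree 5 carries a minor triad in natural-minor keys, so the destination is Bb minor.
Check: the diatonic triads of Bb minor (natural minor) are Bbm (i), Cdim (ii°), Db (III), Ebm (iv), Fm (v), Gb (VI), Ab (VII) — F minor is indeed v.

Bb minor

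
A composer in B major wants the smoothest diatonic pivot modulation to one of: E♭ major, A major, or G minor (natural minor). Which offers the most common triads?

Triads of B major: B major (I), C♯ minor (ii), D♯ minor (iii), E major (IV), F♯ major (V), G♯ minor (vi), A♯ diminished (vii°).
E♭ major shares 0: none.
A major shares 2: C♯m, E.
G minor (natural minor) shares 0: none.
The most common triads (2) are shared with A major.

A major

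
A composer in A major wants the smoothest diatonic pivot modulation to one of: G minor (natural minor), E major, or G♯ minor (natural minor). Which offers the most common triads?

E major

Triads of A major: A (I), Bm (ii), C♯m (iii), D (IV), E (V), F♯m (vi), G♯dim (vii°).
G minor (natural minor) shares 0: none.
E major shares 4: A, C♯m, E, F♯m.
G♯ minor (natural minor) shares 2: C♯m, E.
The most common triads (4) are shared with E major.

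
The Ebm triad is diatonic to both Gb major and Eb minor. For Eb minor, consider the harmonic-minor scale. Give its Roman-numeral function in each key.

The scale of Gb major is Gb Ab Bb Cb Db Eb F; Eb is degree 6, and the triad built there (Eb-Gb-Bb) is minor, so it is vi.
The scale of Eb minor (harmonic minor) is Eb F Gb Ab Bb Cb D; Eb is degree 1, and the triad built there (Eb-Gb-Bb) is minor, so it is i.

vi in Gb major; i in Eb minor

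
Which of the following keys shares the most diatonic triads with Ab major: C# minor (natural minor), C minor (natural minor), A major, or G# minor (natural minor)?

C minor

Triads of Ab major: Ab (I), Bbm (ii), Cm (iii), Db (IV), Eb (V), Fm (vi), Gdim (vii°).
C# minor (natural minor) shares 0: none.
C minor (natural minor) shares 4: Ab, Cm, Eb, Fm.
A major shares 0: none.
G# minor (natural minor) shares 0: none.
The most common triads (4) are shared with C minor.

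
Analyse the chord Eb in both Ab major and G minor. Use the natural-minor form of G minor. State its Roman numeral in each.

V in Ab major; VI in G minor

The scale of Ab major is Ab Bb C Db Eb F G; Eb is degree 5, and the triad built there (Eb-G-Bb) is major, so it is V.
The scale of G minor (natural minor) is G A Bb C D Eb F; Eb is degree 6, and the triad built there (Eb-G-Bb) is major, so it is VI.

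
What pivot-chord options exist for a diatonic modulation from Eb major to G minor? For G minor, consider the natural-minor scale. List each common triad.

Eb, Gm, Bb, Cm

Triads in Eb major: Eb (I), Fm (ii), Gm (iii), Ab (IV), Bb (V), Cm (vi), Ddim (vii°).
Triads in G minor (natural minor): Gm (i), Adim (ii°), Bb (III), Cm (iv), Dm (v), Eb (VI), F (VII).
Shared triads with their functions: Eb (I in Eb major, VI in G minor); Gm (iii in Eb major, i in G minor); Bb (V in Eb major, III in G minor); Cm (vi in Eb major, iv in G minor).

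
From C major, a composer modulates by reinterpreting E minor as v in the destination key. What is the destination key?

The numeral v denotes a minor triad on scale degree 5. With E on degree 5, the tonic of the new key is A.
Degree 5 carries a minor triad in natural-minor keys, so the destination is A minor.
Check: the diatonic triads of A minor (natural minor) are Am (i), Bdim (ii°), C (III), Dm (iv), Em (v), F (VI), G (VII) — E minor is indeed v.

A minor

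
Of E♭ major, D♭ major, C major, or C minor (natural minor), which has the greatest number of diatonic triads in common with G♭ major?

Triads of G♭ major: G♭ major (I), A♭ minor (ii), B♭ minor (iii), C♭ major (IV), D♭ major (V), E♭ minor (vi), F diminished (vii°).
E♭ major shares 0: none.
D♭ major shares 4: G♭, B♭m, D♭, E♭m.
C major shares 0: none.
C minor (natural minor) shares 0: none.
The most common triads (4) are shared with D♭ major.

D♭ major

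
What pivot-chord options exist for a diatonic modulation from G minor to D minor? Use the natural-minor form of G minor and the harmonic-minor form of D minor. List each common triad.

Gm, B♭, Dm

Triads in G minor (natural minor): Gm (i), Adim (ii°), B♭ (III), Cm (iv), Dm (v), E♭ (VI), F (VII).
Triads in D minor (harmonic minor): Dm (i), Edim (ii°), Faug (III+), Gm (iv), A (V), B♭ (VI), C♯dim (vii°).
Shared triads with their functions: Gm (i in G minor, iv in D minor); B♭ (III in G minor, VI in D minor); Dm (v in G minor, i in D minor).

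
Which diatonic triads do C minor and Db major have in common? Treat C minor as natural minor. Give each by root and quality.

Fm, Ab

Triads in C minor (natural minor): Cm (i), Ddim (ii°), Eb (III), Fm (iv), Gm (v), Ab (VI), Bb (VII).
Triads in Db major: Db (I), Ebm (ii), Fm (iii), Gb (IV), Ab (V), Bbm (vi), Cdim (vii°).
Shared triads with their functions: Fm (iv in C minor, iii in Db major); Ab (VI in C minor, V in Db major).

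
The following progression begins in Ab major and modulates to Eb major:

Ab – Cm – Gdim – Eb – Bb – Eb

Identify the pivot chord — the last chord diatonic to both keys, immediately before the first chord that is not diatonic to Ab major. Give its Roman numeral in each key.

Eb — V in Ab major, I in Eb major

Chords diatonic to Ab major: Ab, Bbm, Cm, Db, Eb, Fm, Gdim.
Reading the progression, the first chord not in that set is Bb, so the modulation leaves Ab major there.
The chord immediately before Bb is Eb, which is diatonic to both keys: V in Ab major and I in Eb major.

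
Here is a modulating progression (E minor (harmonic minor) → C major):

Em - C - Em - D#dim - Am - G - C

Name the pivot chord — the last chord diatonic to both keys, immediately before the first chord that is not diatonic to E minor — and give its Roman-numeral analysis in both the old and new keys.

Chords diatonic to E minor: Em, F#dim, Gaug, Am, B, C, D#dim.
Reading the progression, the first chord not in that set is G, so the modulation leaves E minor there.
The chord immediately before G is Am, which is diatonic to both keys: iv in E minor and vi in C major.

Am — iv in E minor, vi in C major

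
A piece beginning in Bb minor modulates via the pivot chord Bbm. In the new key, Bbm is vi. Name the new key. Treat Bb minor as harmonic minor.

Db major

The numeral vi denotes a minor triad on scale degree 6. With Bb on degree 6, the tonic of the new key is Db.
Degree 6 carries a minor triad in major keys, so the destination is Db major.
Check: the diatonic triads of Db major are Db (I), Ebm (ii), Fm (iii), Gb (IV), Ab (V), Bbm (vi), Cdim (vii°) — Bbm is indeed vi.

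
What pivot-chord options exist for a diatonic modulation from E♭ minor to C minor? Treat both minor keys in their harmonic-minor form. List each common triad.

Triads in E♭ minor (harmonic minor): E♭ minor (i), F diminished (ii°), G♭ augmented (III+), A♭ minor (iv), B♭ major (V), C♭ major (VI), D diminished (vii°).
Triads in C minor (harmonic minor): C minor (i), D diminished (ii°), E♭ augmented (III+), F minor (iv), G major (V), A♭ major (VI), B diminished (vii°).
Shared triads with their functions: D diminished (vii° in E♭ minor, ii° in C minor).

Ddim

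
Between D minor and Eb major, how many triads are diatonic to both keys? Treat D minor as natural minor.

Diatonic triads of D minor (natural minor): D minor (i), E diminished (ii°), F major (III), G minor (iv), A minor (v), Bb major (VI), C major (VII).
Diatonic triads of Eb major: Eb major (I), F minor (ii), G minor (iii), Ab major (IV), Bb major (V), C minor (vi), D diminished (vii°).
Matching root and quality in both lists: G minor, Bb major.
That gives 2 common triads.

2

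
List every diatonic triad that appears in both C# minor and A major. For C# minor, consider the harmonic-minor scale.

C#m, F#m, A

Triads in C# minor (harmonic minor): C#m (i), D#dim (ii°), Eaug (III+), F#m (iv), G# (V), A (VI), B#dim (vii°).
Triads in A major: A (I), Bm (ii), C#m (iii), D (IV), E (V), F#m (vi), G#dim (vii°).
Shared triads with their functions: C#m (i in C# minor, iii in A major); F#m (iv in C# minor, vi in A major); A (VI in C# minor, I in A major).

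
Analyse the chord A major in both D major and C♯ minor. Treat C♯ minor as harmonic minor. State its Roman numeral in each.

The scale of D major is D E F♯ G A B C♯; A is degree 5, and the triad built there (A-C♯-E) is major, so it is V.
The scale of C♯ minor (harmonic minor) is C♯ D♯ E F♯ G♯ A B♯; A is degree 6, and the triad built there (A-C♯-E) is major, so it is VI.

V in D major; VI in C♯ minor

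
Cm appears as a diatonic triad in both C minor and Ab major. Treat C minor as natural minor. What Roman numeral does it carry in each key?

The scale of C minor (natural minor) is C D Eb F G Ab Bb; C is degree 1, and the triad built there (C-Eb-G) is minor, so it is i.
The scale of Ab major is Ab Bb C Db Eb F G; C is degree 3, and the triad built there (C-Eb-G) is minor, so it is iii.

i in C minor; iii in Ab major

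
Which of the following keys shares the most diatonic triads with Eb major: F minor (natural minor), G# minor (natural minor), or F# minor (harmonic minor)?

F minor

Triads of Eb major: Eb major (I), F minor (ii), G minor (iii), Ab major (IV), Bb major (V), C minor (vi), D diminished (vii°).
F minor (natural minor) shares 4: Eb, Fm, Ab, Cm.
G# minor (natural minor) shares 0: none.
F# minor (harmonic minor) shares 0: none.
The most common triads (4) are shared with F minor.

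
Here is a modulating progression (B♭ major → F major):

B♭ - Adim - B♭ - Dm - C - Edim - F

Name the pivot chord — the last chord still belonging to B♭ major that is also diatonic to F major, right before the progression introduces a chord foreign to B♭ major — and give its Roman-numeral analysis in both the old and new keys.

Chords diatonic to B♭ major: B♭, Cm, Dm, E♭, F, Gm, Adim.
Reading the progression, the first chord not in that set is C, so the modulation leaves B♭ major there.
The chord immediately before C is Dm, which is diatonic to both keys: iii in B♭ major and vi in F major.

Dm — iii in B♭ major, vi in F major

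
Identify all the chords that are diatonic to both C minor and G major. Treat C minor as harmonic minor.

Triads in C minor (harmonic minor): C minor (i), D diminished (ii°), Eb augmented (III+), F minor (iv), G major (V), Ab major (VI), B diminished (vii°).
Triads in G major: G major (I), A minor (ii), B minor (iii), C major (IV), D major (V), E minor (vi), F# diminished (vii°).
Shared triads with their functions: G major (V in C minor, I in G major).

G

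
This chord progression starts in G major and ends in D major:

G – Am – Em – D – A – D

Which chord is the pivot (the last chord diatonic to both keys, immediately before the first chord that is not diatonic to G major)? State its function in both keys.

D — V in G major, I in D major

Chords diatonic to G major: G, Am, Bm, C, D, Em, F#dim.
Reading the progression, the first chord not in that set is A, so the modulation leaves G major there.
The chord immediately before A is D, which is diatonic to both keys: V in G major and I in D major.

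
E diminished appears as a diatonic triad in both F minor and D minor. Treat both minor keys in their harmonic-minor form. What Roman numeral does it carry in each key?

vii° in F minor; ii° in D minor

The scale of F minor (harmonic minor) is F G Ab Bb C Db E; E is degree 7, and the triad built there (E-G-Bb) is diminished, so it is vii°.
The scale of D minor (harmonic minor) is D E F G A Bb C#; E is degree 2, and the triad built there (E-G-Bb) is diminished, so it is ii°.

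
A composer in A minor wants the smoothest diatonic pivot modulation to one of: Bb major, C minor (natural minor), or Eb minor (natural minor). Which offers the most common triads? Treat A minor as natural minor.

Triads of A minor (natural minor): Am (i), Bdim (ii°), C (III), Dm (iv), Em (v), F (VI), G (VII).
Bb major shares 2: Dm, F.
C minor (natural minor) shares 0: none.
Eb minor (natural minor) shares 0: none.
The most common triads (2) are shared with Bb major.

Bb major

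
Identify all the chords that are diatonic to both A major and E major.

Triads in A major: A (I), Bm (ii), C#m (iii), D (IV), E (V), F#m (vi), G#dim (vii°).
Triads in E major: E (I), F#m (ii), G#m (iii), A (IV), B (V), C#m (vi), D#dim (vii°).
Shared triads with their functions: A (I in A major, IV in E major); C#m (iii in A major, vi in E major); E (V in A major, I in E major); F#m (vi in A major, ii in E major).

A, C#m, E, F#m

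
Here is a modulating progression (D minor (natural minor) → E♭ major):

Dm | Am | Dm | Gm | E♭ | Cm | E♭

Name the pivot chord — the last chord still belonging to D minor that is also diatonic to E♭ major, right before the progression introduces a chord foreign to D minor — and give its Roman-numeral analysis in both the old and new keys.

Chords diatonic to D minor: Dm, Edim, F, Gm, Am, B♭, C.
Reading the progression, the first chord not in that set is E♭, so the modulation leaves D minor there.
The chord immediately before E♭ is Gm, which is diatonic to both keys: iv in D minor and iii in E♭ major.

Gm — iv in D minor, iii in E♭ major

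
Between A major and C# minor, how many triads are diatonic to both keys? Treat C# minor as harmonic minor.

Diatonic triads of A major: A major (I), B minor (ii), C# minor (iii), D major (IV), E major (V), F# minor (vi), G# diminished (vii°).
Diatonic triads of C# minor (harmonic minor): C# minor (i), D# diminished (ii°), E augmented (III+), F# minor (iv), G# major (V), A major (VI), B# diminished (vii°).
Matching root and quality in both lists: A major, C# minor, F# minor.
That gives 3 common triads.

3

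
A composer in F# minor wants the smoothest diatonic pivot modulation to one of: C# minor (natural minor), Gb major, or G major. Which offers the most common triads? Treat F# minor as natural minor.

C# minor

Triads of F# minor (natural minor): F#m (i), G#dim (ii°), A (III), Bm (iv), C#m (v), D (VI), E (VII).
C# minor (natural minor) shares 4: F#m, A, C#m, E.
Gb major shares 0: none.
G major shares 2: Bm, D.
The most common triads (4) are shared with C# minor.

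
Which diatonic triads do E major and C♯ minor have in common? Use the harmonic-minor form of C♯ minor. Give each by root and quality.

Triads in E major: E (I), F♯m (ii), G♯m (iii), A (IV), B (V), C♯m (vi), D♯dim (vii°).
Triads in C♯ minor (harmonic minor): C♯m (i), D♯dim (ii°), Eaug (III+), F♯m (iv), G♯ (V), A (VI), B♯dim (vii°).
Shared triads with their functions: F♯m (ii in E major, iv in C♯ minor); A (IV in E major, VI in C♯ minor); C♯m (vi in E major, i in C♯ minor); D♯dim (vii° in E major, ii° in C♯ minor).

F♯m, A, C♯m, D♯dim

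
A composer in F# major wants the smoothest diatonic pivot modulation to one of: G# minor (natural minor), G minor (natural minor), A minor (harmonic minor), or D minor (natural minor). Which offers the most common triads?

Triads of F# major: F# major (I), G# minor (ii), A# minor (iii), B major (IV), C# major (V), D# minor (vi), E# diminished (vii°).
G# minor (natural minor) shares 4: F#, G#m, B, D#m.
G minor (natural minor) shares 0: none.
A minor (harmonic minor) shares 0: none.
D minor (natural minor) shares 0: none.
The most common triads (4) are shared with G# minor.

G# minor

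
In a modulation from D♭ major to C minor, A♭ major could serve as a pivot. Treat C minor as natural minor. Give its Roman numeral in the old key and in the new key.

The scale of D♭ major is D♭ E♭ F G♭ A♭ B♭ C; A♭ is degree 5, and the triad built there (A♭-C-E♭) is major, so it is V.
The scale of C minor (natural minor) is C D E♭ F G A♭ B♭; A♭ is degree 6, and the triad built there (A♭-C-E♭) is major, so it is VI.

V in D♭ major; VI in C minor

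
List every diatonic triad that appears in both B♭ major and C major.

Triads in B♭ major: B♭ (I), Cm (ii), Dm (iii), E♭ (IV), F (V), Gm (vi), Adim (vii°).
Triads in C major: C (I), Dm (ii), Em (iii), F (IV), G (V), Am (vi), Bdim (vii°).
Shared triads with their functions: Dm (iii in B♭ major, ii in C major); F (V in B♭ major, IV in C major).

Dm, F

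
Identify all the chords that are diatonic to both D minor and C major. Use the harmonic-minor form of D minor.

Dm

Triads in D minor (harmonic minor): Dm (i), Edim (ii°), Faug (III+), Gm (iv), A (V), Bb (VI), C#dim (vii°).
Triads in C major: C (I), Dm (ii), Em (iii), F (IV), G (V), Am (vi), Bdim (vii°).
Shared triads with their functions: Dm (i in D minor, ii in C major).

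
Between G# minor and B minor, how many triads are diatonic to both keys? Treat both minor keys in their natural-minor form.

0

Diatonic triads of G# minor (natural minor): G# minor (i), A# diminished (ii°), B major (III), C# minor (iv), D# minor (v), E major (VI), F# major (VII).
Diatonic triads of B minor (natural minor): B minor (i), C# diminished (ii°), D major (III), E minor (iv), F# minor (v), G major (VI), A major (VII).
No triad has the same root and quality in both keys.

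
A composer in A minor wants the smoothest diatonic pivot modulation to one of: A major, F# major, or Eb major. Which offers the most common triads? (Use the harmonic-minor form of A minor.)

Triads of A minor (harmonic minor): A minor (i), B diminished (ii°), C augmented (III+), D minor (iv), E major (V), F major (VI), G# diminished (vii°).
A major shares 2: E, G#dim.
F# major shares 0: none.
Eb major shares 0: none.
The most common triads (2) are shared with A major.

A major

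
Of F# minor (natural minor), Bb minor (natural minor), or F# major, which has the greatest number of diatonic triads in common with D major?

F# minor

Triads of D major: D (I), Em (ii), F#m (iii), G (IV), A (V), Bm (vi), C#dim (vii°).
F# minor (natural minor) shares 4: D, F#m, A, Bm.
Bb minor (natural minor) shares 0: none.
F# major shares 0: none.
The most common triads (4) are shared with F# minor.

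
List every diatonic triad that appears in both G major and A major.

Bm, D

Triads in G major: G (I), Am (ii), Bm (iii), C (IV), D (V), Em (vi), F#dim (vii°).
Triads in A major: A (I), Bm (ii), C#m (iii), D (IV), E (V), F#m (vi), G#dim (vii°).
Shared triads with their functions: Bm (iii in G major, ii in A major); D (V in G major, IV in A major).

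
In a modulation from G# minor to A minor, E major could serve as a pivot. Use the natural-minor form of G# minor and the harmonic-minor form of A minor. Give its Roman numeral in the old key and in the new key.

VI in G# minor; V in A minor

The scale of G# minor (natural minor) is G# A# B C# D# E F#; E is degree 6, and the triad built there (E-G#-B) is major, so it is VI.
The scale of A minor (harmonic minor) is A B C D E F G#; E is degree 5, and the triad built there (E-G#-B) is major, so it is V.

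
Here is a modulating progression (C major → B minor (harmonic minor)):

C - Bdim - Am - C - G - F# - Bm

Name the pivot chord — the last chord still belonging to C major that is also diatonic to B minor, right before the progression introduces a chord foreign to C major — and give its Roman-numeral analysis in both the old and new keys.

Chords diatonic to C major: C, Dm, Em, F, G, Am, Bdim.
Reading the progression, the first chord not in that set is F#, so the modulation leaves C major there.
The chord immediately before F# is G, which is diatonic to both keys: V in C major and VI in B minor.

G — V in C major, VI in B minor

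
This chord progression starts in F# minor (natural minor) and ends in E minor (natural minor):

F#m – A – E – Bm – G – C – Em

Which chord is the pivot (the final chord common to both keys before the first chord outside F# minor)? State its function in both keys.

Bm — iv in F# minor, v in E minor

Chords diatonic to F# minor: F#m, G#dim, A, Bm, C#m, D, E.
Reading the progression, the first chord not in that set is G, so the modulation leaves F# minor there.
The chord immediately before G is Bm, which is diatonic to both keys: iv in F# minor and v in E minor.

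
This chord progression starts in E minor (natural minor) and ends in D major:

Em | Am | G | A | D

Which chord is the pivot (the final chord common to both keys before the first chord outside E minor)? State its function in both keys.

G — III in E minor, IV in D major

Chords diatonic to E minor: Em, F#dim, G, Am, Bm, C, D.
Reading the progression, the first chord not in that set is A, so the modulation leaves E minor there.
The chord immediately before A is G, which is diatonic to both keys: III in E minor and IV in D major.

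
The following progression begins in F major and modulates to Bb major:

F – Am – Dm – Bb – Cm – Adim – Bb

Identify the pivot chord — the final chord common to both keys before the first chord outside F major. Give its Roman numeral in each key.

Chords diatonic to F major: F, Gm, Am, Bb, C, Dm, Edim.
Reading the progression, the first chord not in that set is Cm, so the modulation leaves F major there.
The chord immediately before Cm is Bb, which is diatonic to both keys: IV in F major and I in Bb major.

Bb — IV in F major, I in Bb major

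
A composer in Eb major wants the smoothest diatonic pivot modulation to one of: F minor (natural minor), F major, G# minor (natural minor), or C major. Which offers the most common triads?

Triads of Eb major: Eb (I), Fm (ii), Gm (iii), Ab (IV), Bb (V), Cm (vi), Ddim (vii°).
F minor (natural minor) shares 4: Eb, Fm, Ab, Cm.
F major shares 2: Gm, Bb.
G# minor (natural minor) shares 0: none.
C major shares 0: none.
The most common triads (4) are shared with F minor.

F minor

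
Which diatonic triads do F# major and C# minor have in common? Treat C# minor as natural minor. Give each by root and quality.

G#m, B

Triads in F# major: F# (I), G#m (ii), A#m (iii), B (IV), C# (V), D#m (vi), E#dim (vii°).
Triads in C# minor (natural minor): C#m (i), D#dim (ii°), E (III), F#m (iv), G#m (v), A (VI), B (VII).
Shared triads with their functions: G#m (ii in F# major, v in C# minor); B (IV in F# major, VII in C# minor).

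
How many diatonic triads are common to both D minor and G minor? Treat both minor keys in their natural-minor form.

4

Diatonic triads of D minor (natural minor): Dm (i), Edim (ii°), F (III), Gm (iv), Am (v), Bb (VI), C (VII).
Diatonic triads of G minor (natural minor): Gm (i), Adim (ii°), Bb (III), Cm (iv), Dm (v), Eb (VI), F (VII).
Matching root and quality in both lists: Dm, F, Gm, Bb.
That gives 4 common triads.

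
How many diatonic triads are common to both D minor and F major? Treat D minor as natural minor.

7

Diatonic triads of D minor (natural minor): Dm (i), Edim (ii°), F (III), Gm (iv), Am (v), Bb (VI), C (VII).
Diatonic triads of F major: F (I), Gm (ii), Am (iii), Bb (IV), C (V), Dm (vi), Edim (vii°).
Matching root and quality in both lists: Dm, Edim, F, Gm, Am, Bb, C.
That gives 7 common triads.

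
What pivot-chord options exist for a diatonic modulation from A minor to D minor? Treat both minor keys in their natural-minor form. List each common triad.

Am, C, Dm, F

Triads in A minor (natural minor): Am (i), Bdim (ii°), C (III), Dm (iv), Em (v), F (VI), G (VII).
Triads in D minor (natural minor): Dm (i), Edim (ii°), F (III), Gm (iv), Am (v), Bb (VI), C (VII).
Shared triads with their functions: Am (i in A minor, v in D minor); C (III in A minor, VII in D minor); Dm (iv in A minor, i in D minor); F (VI in A minor, III in D minor).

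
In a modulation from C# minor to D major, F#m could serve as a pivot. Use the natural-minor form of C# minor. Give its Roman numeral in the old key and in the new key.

The scale of C# minor (natural minor) is C# D# E F# G# A B; F# is degree 4, and the triad built there (F#-A-C#) is minor, so it is iv.
The scale of D major is D E F# G A B C#; F# is degree 3, and the triad built there (F#-A-C#) is minor, so it is iii.

iv in C# minor; iii in D major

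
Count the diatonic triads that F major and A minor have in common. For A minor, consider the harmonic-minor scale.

3

Diatonic triads of F major: F (I), Gm (ii), Am (iii), B♭ (IV), C (V), Dm (vi), Edim (vii°).
Diatonic triads of A minor (harmonic minor): Am (i), Bdim (ii°), Caug (III+), Dm (iv), E (V), F (VI), G♯dim (vii°).
Matching root and quality in both lists: F, Am, Dm.
That gives 3 common triads.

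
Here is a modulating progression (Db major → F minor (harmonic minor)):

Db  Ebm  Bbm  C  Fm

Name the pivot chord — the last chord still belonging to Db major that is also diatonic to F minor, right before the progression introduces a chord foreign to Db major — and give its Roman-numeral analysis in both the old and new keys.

Chords diatonic to Db major: Db, Ebm, Fm, Gb, Ab, Bbm, Cdim.
Reading the progression, the first chord not in that set is C, so the modulation leaves Db major there.
The chord immediately before C is Bbm, which is diatonic to both keys: vi in Db major and iv in F minor.

Bbm — vi in Db major, iv in F minor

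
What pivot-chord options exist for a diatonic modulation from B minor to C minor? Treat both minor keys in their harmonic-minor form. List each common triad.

Triads in B minor (harmonic minor): B minor (i), C# diminished (ii°), D augmented (III+), E minor (iv), F# major (V), G major (VI), A# diminished (vii°).
Triads in C minor (harmonic minor): C minor (i), D diminished (ii°), Eb augmented (III+), F minor (iv), G major (V), Ab major (VI), B diminished (vii°).
Shared triads with their functions: G major (VI in B minor, V in C minor).

G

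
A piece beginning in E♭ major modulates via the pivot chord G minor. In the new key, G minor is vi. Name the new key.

The numeral vi denotes a minor triad on scale degree 6. With G on degree 6, the tonic of the new key is B♭.
Degree 6 carries a minor triad in major keys, so the destination is B♭ major.
Check: the diatonic triads of B♭ major are B♭ (I), Cm (ii), Dm (iii), E♭ (IV), F (V), Gm (vi), Adim (vii°) — G minor is indeed vi.

B♭ major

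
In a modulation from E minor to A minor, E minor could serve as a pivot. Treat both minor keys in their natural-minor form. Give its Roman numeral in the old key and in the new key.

i in E minor; v in A minor

The scale of E minor (natural minor) is E F♯ G A B C D; E is degree 1, and the triad built there (E-G-B) is minor, so it is i.
The scale of A minor (natural minor) is A B C D E F G; E is degree 5, and the triad built there (E-G-B) is minor, so it is v.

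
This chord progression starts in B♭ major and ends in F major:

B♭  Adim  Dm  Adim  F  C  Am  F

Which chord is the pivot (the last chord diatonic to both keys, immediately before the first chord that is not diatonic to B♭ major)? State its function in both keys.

F — V in B♭ major, I in F major

Chords diatonic to B♭ major: B♭, Cm, Dm, E♭, F, Gm, Adim.
Reading the progression, the first chord not in that set is C, so the modulation leaves B♭ major there.
The chord immediately before C is F, which is diatonic to both keys: V in B♭ major and I in F major.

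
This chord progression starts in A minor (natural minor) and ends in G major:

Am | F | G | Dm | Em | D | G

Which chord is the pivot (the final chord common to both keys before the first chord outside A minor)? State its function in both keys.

Chords diatonic to A minor: Am, Bdim, C, Dm, Em, F, G.
Reading the progression, the first chord not in that set is D, so the modulation leaves A minor there.
The chord immediately before D is Em, which is diatonic to both keys: v in A minor and vi in G major.

Em — v in A minor, vi in G major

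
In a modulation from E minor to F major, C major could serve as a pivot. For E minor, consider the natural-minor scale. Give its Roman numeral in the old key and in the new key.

VI in E minor; V in F major

The scale of E minor (natural minor) is E F# G A B C D; C is degree 6, and the triad built there (C-E-G) is major, so it is VI.
The scale of F major is F G A Bb C D E; C is degree 5, and the triad built there (C-E-G) is major, so it is V.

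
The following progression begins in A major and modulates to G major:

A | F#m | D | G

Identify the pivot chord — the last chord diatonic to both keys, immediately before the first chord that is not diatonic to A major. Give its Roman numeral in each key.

Chords diatonic to A major: A, Bm, C#m, D, E, F#m, G#dim.
Reading the progression, the first chord not in that set is G, so the modulation leaves A major there.
The chord immediately before G is D, which is diatonic to both keys: IV in A major and V in G major.

D — IV in A major, V in G major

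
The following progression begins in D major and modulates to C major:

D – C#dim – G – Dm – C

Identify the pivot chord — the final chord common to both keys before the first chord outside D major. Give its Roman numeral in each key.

G — IV in D major, V in C major

Chords diatonic to D major: D, Em, F#m, G, A, Bm, C#dim.
Reading the progression, the first chord not in that set is Dm, so the modulation leaves D major there.
The chord immediately before Dm is G, which is diatonic to both keys: IV in D major and V in C major.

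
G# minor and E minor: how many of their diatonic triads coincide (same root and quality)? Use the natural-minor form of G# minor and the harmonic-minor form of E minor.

1

Diatonic triads of G# minor (natural minor): G#m (i), A#dim (ii°), B (III), C#m (iv), D#m (v), E (VI), F# (VII).
Diatonic triads of E minor (harmonic minor): Em (i), F#dim (ii°), Gaug (III+), Am (iv), B (V), C (VI), D#dim (vii°).
Matching root and quality in both lists: B.
That gives 1 common triad.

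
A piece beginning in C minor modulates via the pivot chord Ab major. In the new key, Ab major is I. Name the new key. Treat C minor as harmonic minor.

Ab major

The numeral I denotes a major triad on scale degree 1. With Ab on degree 1, the tonic of the new key is Ab.
Degree 1 carries a major triad in major keys, so the destination is Ab major.
Check: the diatonic triads of Ab major are Ab (I), Bbm (ii), Cm (iii), Db (IV), Eb (V), Fm (vi), Gdim (vii°) — Ab major is indeed I.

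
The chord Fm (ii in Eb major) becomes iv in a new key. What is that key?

The numeral iv denotes a minor triad on scale degree 4. With F on degree 4, the tonic of the new key is C.
Degree 4 carries a minor triad in minor keys, so the destination is C minor.
Check: the diatonic triads of C minor (natural minor) are Cm (i), Ddim (ii°), Eb (III), Fm (iv), Gm (v), Ab (VI), Bb (VII) — Fm is indeed iv.

C minor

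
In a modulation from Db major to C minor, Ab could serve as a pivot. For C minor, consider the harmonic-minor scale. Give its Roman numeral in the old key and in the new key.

The scale of Db major is Db Eb F Gb Ab Bb C; Ab is degree 5, and the triad built there (Ab-C-Eb) is major, so it is V.
The scale of C minor (harmonic minor) is C D Eb F G Ab B; Ab is degree 6, and the triad built there (Ab-C-Eb) is major, so it is VI.

V in Db major; VI in C minor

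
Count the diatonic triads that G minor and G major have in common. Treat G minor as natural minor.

Diatonic triads of G minor (natural minor): Gm (i), Adim (ii°), B♭ (III), Cm (iv), Dm (v), E♭ (VI), F (VII).
Diatonic triads of G major: G (I), Am (ii), Bm (iii), C (IV), D (V), Em (vi), F♯dim (vii°).
No triad has the same root and quality in both keys.

0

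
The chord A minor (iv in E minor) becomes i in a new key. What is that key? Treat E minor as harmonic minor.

A minor

The numeral i denotes a minor triad on scale degree 1. With A on degree 1, the tonic of the new key is A.
Degree 1 carries a minor triad in minor keys, so the destination is A minor.
Check: the diatonic triads of A minor (natural minor) are Am (i), Bdim (ii°), C (III), Dm (iv), Em (v), F (VI), G (VII) — A minor is indeed i.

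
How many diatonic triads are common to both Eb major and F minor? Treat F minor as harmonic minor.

Diatonic triads of Eb major: Eb (I), Fm (ii), Gm (iii), Ab (IV), Bb (V), Cm (vi), Ddim (vii°).
Diatonic triads of F minor (harmonic minor): Fm (i), Gdim (ii°), Abaug (III+), Bbm (iv), C (V), Db (VI), Edim (vii°).
Matching root and quality in both lists: Fm.
That gives 1 common triad.

1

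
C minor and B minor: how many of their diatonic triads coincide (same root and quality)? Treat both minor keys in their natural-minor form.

0

Diatonic triads of C minor (natural minor): Cm (i), Ddim (ii°), Eb (III), Fm (iv), Gm (v), Ab (VI), Bb (VII).
Diatonic triads of B minor (natural minor): Bm (i), C#dim (ii°), D (III), Em (iv), F#m (v), G (VI), A (VII).
No triad has the same root and quality in both keys.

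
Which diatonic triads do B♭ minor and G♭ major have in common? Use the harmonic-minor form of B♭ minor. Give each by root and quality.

Triads in B♭ minor (harmonic minor): B♭ minor (i), C diminished (ii°), D♭ augmented (III+), E♭ minor (iv), F major (V), G♭ major (VI), A diminished (vii°).
Triads in G♭ major: G♭ major (I), A♭ minor (ii), B♭ minor (iii), C♭ major (IV), D♭ major (V), E♭ minor (vi), F diminished (vii°).
Shared triads with their functions: B♭ minor (i in B♭ minor, iii in G♭ major); E♭ minor (iv in B♭ minor, vi in G♭ major); G♭ major (VI in B♭ minor, I in G♭ major).

B♭m, E♭m, G♭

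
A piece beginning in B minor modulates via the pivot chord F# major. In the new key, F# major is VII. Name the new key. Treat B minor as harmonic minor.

The numeral VII denotes a major triad on scale degree 7. With F# on degree 7, the tonic of the new key is G#.
Degree 7 carries a major triad in natural-minor keys, so the destination is G# minor.
Check: the diatonic triads of G# minor (natural minor) are G#m (i), A#dim (ii°), B (III), C#m (iv), D#m (v), E (VI), F# (VII) — F# major is indeed VII.

G# minor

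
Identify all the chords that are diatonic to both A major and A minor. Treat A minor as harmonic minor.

Triads in A major: A (I), Bm (ii), C#m (iii), D (IV), E (V), F#m (vi), G#dim (vii°).
Triads in A minor (harmonic minor): Am (i), Bdim (ii°), Caug (III+), Dm (iv), E (V), F (VI), G#dim (vii°).
Shared triads with their functions: E (V in A major, V in A minor); G#dim (vii° in A major, vii° in A minor).

E, G#dim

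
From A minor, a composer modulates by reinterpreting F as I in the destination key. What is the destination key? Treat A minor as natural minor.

The numeral I denotes a major triad on scale degree 1. With F on degree 1, the tonic of the new key is F.
Degree 1 carries a major triad in major keys, so the destination is F major.
Check: the diatonic triads of F major are F (I), Gm (ii), Am (iii), Bb (IV), C (V), Dm (vi), Edim (vii°) — F is indeed I.

F major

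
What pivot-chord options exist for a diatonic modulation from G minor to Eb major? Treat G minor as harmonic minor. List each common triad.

Gm, Cm, Eb

Triads in G minor (harmonic minor): Gm (i), Adim (ii°), Bbaug (III+), Cm (iv), D (V), Eb (VI), F#dim (vii°).
Triads in Eb major: Eb (I), Fm (ii), Gm (iii), Ab (IV), Bb (V), Cm (vi), Ddim (vii°).
Shared triads with their functions: Gm (i in G minor, iii in Eb major); Cm (iv in G minor, vi in Eb major); Eb (VI in G minor, I in Eb major).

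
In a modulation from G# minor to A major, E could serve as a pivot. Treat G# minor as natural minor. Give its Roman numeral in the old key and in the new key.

The scale of G# minor (natural minor) is G# A# B C# D# E F#; E is degree 6, and the triad built there (E-G#-B) is major, so it is VI.
The scale of A major is A B C# D E F# G#; E is degree 5, and the triad built there (E-G#-B) is major, so it is V.

VI in G# minor; V in A major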